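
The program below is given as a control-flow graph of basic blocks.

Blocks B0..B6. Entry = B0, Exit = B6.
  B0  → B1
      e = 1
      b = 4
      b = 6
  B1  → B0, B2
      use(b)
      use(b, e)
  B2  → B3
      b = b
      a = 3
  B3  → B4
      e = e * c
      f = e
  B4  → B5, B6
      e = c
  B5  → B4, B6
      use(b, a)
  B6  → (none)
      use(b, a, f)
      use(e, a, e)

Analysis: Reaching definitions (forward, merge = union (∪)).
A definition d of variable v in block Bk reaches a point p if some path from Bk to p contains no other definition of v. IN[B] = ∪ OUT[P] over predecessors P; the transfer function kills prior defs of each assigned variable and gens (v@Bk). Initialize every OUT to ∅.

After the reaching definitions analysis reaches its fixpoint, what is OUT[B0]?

Answer: {b@B0, e@B0}

Derivation:
Converged values:
  B0: | IN={b@B0, e@B0} | OUT={b@B0, e@B0}
  B1: | IN={b@B0, e@B0} | OUT={b@B0, e@B0}
  B2: | IN={b@B0, e@B0} | OUT={a@B2, b@B2, e@B0}
  B3: | IN={a@B2, b@B2, e@B0} | OUT={a@B2, b@B2, e@B3, f@B3}
  B4: | IN={a@B2, b@B2, e@B3, e@B4, f@B3} | OUT={a@B2, b@B2, e@B4, f@B3}
  B5: | IN={a@B2, b@B2, e@B4, f@B3} | OUT={a@B2, b@B2, e@B4, f@B3}
  B6: | IN={a@B2, b@B2, e@B4, f@B3} | OUT={a@B2, b@B2, e@B4, f@B3}

Merge at B0 (entry node, so the boundary value {} is joined with the incoming edge(s)): IN[B0] = {} ⊔ OUT[B1] = {b@B0, e@B0}
Applying B0's transfer function to that IN value gives OUT[B0] (row B0 above).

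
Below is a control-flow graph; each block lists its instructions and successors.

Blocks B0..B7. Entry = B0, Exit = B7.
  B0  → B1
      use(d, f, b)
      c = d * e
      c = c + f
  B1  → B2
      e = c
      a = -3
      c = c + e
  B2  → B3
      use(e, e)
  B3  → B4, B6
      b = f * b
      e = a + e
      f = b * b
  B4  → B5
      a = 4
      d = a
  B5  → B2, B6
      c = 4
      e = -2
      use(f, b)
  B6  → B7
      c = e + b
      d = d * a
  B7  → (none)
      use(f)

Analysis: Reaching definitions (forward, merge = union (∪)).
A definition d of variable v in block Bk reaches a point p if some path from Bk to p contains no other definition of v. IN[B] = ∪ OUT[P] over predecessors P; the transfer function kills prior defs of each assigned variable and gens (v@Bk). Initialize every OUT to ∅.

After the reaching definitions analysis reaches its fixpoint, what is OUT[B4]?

Answer: {a@B4, b@B3, c@B1, c@B5, d@B4, e@B3, f@B3}

Trace:
Per-block solution:
  B0:   IN={}   OUT={c@B0}
  B1:   IN={c@B0}   OUT={a@B1, c@B1, e@B1}
  B2:   IN={a@B1, a@B4, b@B3, c@B1, c@B5, d@B4, e@B1, e@B5, f@B3}   OUT={a@B1, a@B4, b@B3, c@B1, c@B5, d@B4, e@B1, e@B5, f@B3}
  B3:   IN={a@B1, a@B4, b@B3, c@B1, c@B5, d@B4, e@B1, e@B5, f@B3}   OUT={a@B1, a@B4, b@B3, c@B1, c@B5, d@B4, e@B3, f@B3}
  B4:   IN={a@B1, a@B4, b@B3, c@B1, c@B5, d@B4, e@B3, f@B3}   OUT={a@B4, b@B3, c@B1, c@B5, d@B4, e@B3, f@B3}
  B5:   IN={a@B4, b@B3, c@B1, c@B5, d@B4, e@B3, f@B3}   OUT={a@B4, b@B3, c@B5, d@B4, e@B5, f@B3}
  B6:   IN={a@B1, a@B4, b@B3, c@B1, c@B5, d@B4, e@B3, e@B5, f@B3}   OUT={a@B1, a@B4, b@B3, c@B6, d@B6, e@B3, e@B5, f@B3}
  B7:   IN={a@B1, a@B4, b@B3, c@B6, d@B6, e@B3, e@B5, f@B3}   OUT={a@B1, a@B4, b@B3, c@B6, d@B6, e@B3, e@B5, f@B3}

Merge at B4: IN[B4] = OUT[B3] = {a@B1, a@B4, b@B3, c@B1, c@B5, d@B4, e@B3, f@B3}
Applying B4's transfer function to that IN value gives OUT[B4] (row B4 above).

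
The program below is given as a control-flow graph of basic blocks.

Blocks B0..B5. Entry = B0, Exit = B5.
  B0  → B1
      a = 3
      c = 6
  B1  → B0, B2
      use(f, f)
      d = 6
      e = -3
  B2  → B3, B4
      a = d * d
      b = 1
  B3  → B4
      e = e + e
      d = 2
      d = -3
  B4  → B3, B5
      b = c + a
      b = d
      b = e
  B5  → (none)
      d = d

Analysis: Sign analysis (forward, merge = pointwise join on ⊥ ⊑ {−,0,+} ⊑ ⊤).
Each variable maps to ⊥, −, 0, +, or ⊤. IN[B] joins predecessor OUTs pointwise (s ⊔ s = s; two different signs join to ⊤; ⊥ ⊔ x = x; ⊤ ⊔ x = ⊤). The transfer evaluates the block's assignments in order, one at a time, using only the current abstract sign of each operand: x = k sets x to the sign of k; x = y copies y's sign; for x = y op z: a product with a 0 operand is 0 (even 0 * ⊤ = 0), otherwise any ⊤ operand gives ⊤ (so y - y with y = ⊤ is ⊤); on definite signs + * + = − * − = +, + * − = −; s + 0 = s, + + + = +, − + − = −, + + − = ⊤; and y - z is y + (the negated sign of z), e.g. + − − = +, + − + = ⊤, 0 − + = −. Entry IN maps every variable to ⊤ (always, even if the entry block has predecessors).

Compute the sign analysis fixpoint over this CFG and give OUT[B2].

Converged values:
  B0: | IN=(all ⊤) | OUT={a:+, c:+; rest ⊤}
  B1: | IN={a:+, c:+; rest ⊤} | OUT={a:+, c:+, d:+, e:-; rest ⊤}
  B2: | IN={a:+, c:+, d:+, e:-; rest ⊤} | OUT={a:+, b:+, c:+, d:+, e:-; rest ⊤}
  B3: | IN={a:+, c:+, e:-; rest ⊤} | OUT={a:+, c:+, d:-, e:-; rest ⊤}
  B4: | IN={a:+, c:+, e:-; rest ⊤} | OUT={a:+, b:-, c:+, e:-; rest ⊤}
  B5: | IN={a:+, b:-, c:+, e:-; rest ⊤} | OUT={a:+, b:-, c:+, e:-; rest ⊤}

Merge at B2: IN[B2] = OUT[B1] = {a: +, b: ⊤, c: +, d: +, e: -, f: ⊤}
Applying B2's transfer function to that IN value gives OUT[B2] (row B2 above).

Answer: {a: +, b: +, c: +, d: +, e: -, f: ⊤}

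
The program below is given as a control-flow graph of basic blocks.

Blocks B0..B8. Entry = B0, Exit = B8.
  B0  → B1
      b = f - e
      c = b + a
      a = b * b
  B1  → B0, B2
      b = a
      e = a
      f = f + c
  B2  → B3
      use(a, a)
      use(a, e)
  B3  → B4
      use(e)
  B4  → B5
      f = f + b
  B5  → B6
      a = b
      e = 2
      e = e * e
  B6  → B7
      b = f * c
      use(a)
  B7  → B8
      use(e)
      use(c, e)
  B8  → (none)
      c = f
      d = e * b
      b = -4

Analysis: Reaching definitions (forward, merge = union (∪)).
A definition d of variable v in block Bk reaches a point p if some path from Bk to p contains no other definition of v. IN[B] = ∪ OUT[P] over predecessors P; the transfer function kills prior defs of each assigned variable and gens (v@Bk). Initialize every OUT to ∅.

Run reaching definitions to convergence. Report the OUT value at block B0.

Answer: {a@B0, b@B0, c@B0, e@B1, f@B1}

Trace:
Converged values:
  B0:  IN={a@B0, b@B1, c@B0, e@B1, f@B1}  OUT={a@B0, b@B0, c@B0, e@B1, f@B1}
  B1:  IN={a@B0, b@B0, c@B0, e@B1, f@B1}  OUT={a@B0, b@B1, c@B0, e@B1, f@B1}
  B2:  IN={a@B0, b@B1, c@B0, e@B1, f@B1}  OUT={a@B0, b@B1, c@B0, e@B1, f@B1}
  B3:  IN={a@B0, b@B1, c@B0, e@B1, f@B1}  OUT={a@B0, b@B1, c@B0, e@B1, f@B1}
  B4:  IN={a@B0, b@B1, c@B0, e@B1, f@B1}  OUT={a@B0, b@B1, c@B0, e@B1, f@B4}
  B5:  IN={a@B0, b@B1, c@B0, e@B1, f@B4}  OUT={a@B5, b@B1, c@B0, e@B5, f@B4}
  B6:  IN={a@B5, b@B1, c@B0, e@B5, f@B4}  OUT={a@B5, b@B6, c@B0, e@B5, f@B4}
  B7:  IN={a@B5, b@B6, c@B0, e@B5, f@B4}  OUT={a@B5, b@B6, c@B0, e@B5, f@B4}
  B8:  IN={a@B5, b@B6, c@B0, e@B5, f@B4}  OUT={a@B5, b@B8, c@B8, d@B8, e@B5, f@B4}

Merge at B0 (entry node, so the boundary value {} is joined with the incoming edge(s)): IN[B0] = {} ⊔ OUT[B1] = {a@B0, b@B1, c@B0, e@B1, f@B1}
Applying B0's transfer function to that IN value gives OUT[B0] (row B0 above).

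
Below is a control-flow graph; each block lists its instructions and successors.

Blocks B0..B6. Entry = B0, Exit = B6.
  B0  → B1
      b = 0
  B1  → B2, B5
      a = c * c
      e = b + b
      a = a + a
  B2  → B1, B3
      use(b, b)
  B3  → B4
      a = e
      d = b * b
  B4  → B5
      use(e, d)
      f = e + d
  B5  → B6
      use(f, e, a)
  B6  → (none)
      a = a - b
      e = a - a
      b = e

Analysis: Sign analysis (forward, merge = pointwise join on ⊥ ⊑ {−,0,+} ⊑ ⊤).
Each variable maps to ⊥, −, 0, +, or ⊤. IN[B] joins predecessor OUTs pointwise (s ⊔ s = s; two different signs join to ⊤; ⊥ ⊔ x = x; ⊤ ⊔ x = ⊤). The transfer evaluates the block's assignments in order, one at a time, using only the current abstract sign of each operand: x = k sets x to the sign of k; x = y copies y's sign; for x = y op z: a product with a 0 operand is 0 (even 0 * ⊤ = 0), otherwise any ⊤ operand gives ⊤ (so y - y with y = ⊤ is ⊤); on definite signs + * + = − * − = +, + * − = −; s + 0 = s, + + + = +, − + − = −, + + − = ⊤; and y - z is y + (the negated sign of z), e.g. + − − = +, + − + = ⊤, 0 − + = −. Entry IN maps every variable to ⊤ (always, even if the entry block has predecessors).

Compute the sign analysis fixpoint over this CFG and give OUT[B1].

Converged values:
  B0:   IN=(all ⊤)   OUT={b:0; rest ⊤}
  B1:   IN={b:0; rest ⊤}   OUT={b:0, e:0; rest ⊤}
  B2:   IN={b:0, e:0; rest ⊤}   OUT={b:0, e:0; rest ⊤}
  B3:   IN={b:0, e:0; rest ⊤}   OUT={a:0, b:0, d:0, e:0; rest ⊤}
  B4:   IN={a:0, b:0, d:0, e:0; rest ⊤}   OUT={a:0, b:0, d:0, e:0, f:0; rest ⊤}
  B5:   IN={b:0, e:0; rest ⊤}   OUT={b:0, e:0; rest ⊤}
  B6:   IN={b:0, e:0; rest ⊤}   OUT=(all ⊤)

Merge at B1: IN[B1] = OUT[B0] ⊔ OUT[B2] = {a: ⊤, b: 0, c: ⊤, d: ⊤, e: ⊤, f: ⊤}
Applying B1's transfer function to that IN value gives OUT[B1] (row B1 above).

Answer: {a: ⊤, b: 0, c: ⊤, d: ⊤, e: 0, f: ⊤}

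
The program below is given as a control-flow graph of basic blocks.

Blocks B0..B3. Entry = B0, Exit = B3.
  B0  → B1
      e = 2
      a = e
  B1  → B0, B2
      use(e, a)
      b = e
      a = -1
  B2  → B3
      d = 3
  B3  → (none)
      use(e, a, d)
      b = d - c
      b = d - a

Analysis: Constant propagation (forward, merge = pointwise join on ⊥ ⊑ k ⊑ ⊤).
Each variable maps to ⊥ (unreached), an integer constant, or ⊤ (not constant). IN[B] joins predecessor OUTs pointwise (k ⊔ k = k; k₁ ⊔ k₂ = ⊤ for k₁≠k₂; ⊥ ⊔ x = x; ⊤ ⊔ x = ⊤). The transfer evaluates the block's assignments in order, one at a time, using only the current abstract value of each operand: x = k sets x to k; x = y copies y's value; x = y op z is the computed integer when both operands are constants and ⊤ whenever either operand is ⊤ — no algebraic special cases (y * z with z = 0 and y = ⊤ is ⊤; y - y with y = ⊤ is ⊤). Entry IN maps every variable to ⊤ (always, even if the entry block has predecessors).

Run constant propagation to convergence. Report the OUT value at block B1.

Answer: {a: -1, b: 2, c: ⊤, d: ⊤, e: 2, f: ⊤}

Trace:
Fixpoint table:
  B0: | IN=(all ⊤) | OUT={a:2, e:2; rest ⊤}
  B1: | IN={a:2, e:2; rest ⊤} | OUT={a:-1, b:2, e:2; rest ⊤}
  B2: | IN={a:-1, b:2, e:2; rest ⊤} | OUT={a:-1, b:2, d:3, e:2; rest ⊤}
  B3: | IN={a:-1, b:2, d:3, e:2; rest ⊤} | OUT={a:-1, b:4, d:3, e:2; rest ⊤}

Merge at B1: IN[B1] = OUT[B0] = {a: 2, b: ⊤, c: ⊤, d: ⊤, e: 2, f: ⊤}
Applying B1's transfer function to that IN value gives OUT[B1] (row B1 above).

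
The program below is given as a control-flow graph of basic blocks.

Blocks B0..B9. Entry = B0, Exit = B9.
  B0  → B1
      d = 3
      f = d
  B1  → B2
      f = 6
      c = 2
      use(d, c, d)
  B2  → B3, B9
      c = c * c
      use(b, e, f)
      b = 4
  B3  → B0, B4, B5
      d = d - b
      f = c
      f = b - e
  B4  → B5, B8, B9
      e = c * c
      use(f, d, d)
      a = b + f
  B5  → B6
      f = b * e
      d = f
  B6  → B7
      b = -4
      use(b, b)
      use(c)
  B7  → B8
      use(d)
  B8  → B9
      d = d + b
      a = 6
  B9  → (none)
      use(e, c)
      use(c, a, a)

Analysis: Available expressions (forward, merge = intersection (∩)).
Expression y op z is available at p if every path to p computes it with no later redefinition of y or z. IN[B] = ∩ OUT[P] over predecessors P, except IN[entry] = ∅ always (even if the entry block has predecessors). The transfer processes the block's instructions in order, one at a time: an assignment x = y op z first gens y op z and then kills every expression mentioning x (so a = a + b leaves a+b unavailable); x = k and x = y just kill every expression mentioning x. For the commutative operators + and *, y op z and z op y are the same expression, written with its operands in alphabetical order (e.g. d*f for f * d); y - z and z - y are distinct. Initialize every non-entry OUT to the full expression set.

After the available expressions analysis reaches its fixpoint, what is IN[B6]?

Answer: {b*e}

Working:
Converged values:
  B0: | IN={} | OUT={}
  B1: | IN={} | OUT={}
  B2: | IN={} | OUT={}
  B3: | IN={} | OUT={b-e}
  B4: | IN={b-e} | OUT={b+f, c*c}
  B5: | IN={} | OUT={b*e}
  B6: | IN={b*e} | OUT={}
  B7: | IN={} | OUT={}
  B8: | IN={} | OUT={}
  B9: | IN={} | OUT={}

Merge at B6: IN[B6] = OUT[B5] = {b*e}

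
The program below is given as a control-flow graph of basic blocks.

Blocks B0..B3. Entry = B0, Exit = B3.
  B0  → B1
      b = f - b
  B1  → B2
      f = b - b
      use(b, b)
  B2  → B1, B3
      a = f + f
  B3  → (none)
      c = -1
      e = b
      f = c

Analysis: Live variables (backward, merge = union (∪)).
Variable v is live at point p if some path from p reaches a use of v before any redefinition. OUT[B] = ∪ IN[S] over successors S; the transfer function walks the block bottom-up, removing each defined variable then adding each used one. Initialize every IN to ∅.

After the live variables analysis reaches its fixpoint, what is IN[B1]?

Converged values:
  B0:   IN={b, f}   OUT={b}
  B1:   IN={b}   OUT={b, f}
  B2:   IN={b, f}   OUT={b}
  B3:   IN={b}   OUT={}

Merge at B1: OUT[B1] = IN[B2] = {b, f}
Applying B1's transfer function to that OUT value gives IN[B1] (row B1 above).

Answer: {b}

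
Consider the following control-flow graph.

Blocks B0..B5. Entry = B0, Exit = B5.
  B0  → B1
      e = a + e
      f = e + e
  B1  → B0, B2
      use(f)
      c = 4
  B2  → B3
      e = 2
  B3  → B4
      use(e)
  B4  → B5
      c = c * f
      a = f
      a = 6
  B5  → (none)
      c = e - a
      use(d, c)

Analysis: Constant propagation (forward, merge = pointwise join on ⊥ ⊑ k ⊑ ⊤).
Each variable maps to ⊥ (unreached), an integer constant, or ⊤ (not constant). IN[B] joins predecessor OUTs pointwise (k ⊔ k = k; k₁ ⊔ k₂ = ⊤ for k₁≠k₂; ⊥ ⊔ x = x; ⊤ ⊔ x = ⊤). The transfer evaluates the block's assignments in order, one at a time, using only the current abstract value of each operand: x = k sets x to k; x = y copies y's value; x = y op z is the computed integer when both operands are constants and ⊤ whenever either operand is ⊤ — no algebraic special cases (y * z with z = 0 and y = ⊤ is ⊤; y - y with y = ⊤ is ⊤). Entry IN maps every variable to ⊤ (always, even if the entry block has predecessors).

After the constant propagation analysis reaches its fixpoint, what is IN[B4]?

Answer: {a: ⊤, b: ⊤, c: 4, d: ⊤, e: 2, f: ⊤}

Derivation:
Converged values:
  B0: | IN=(all ⊤) | OUT=(all ⊤)
  B1: | IN=(all ⊤) | OUT={c:4; rest ⊤}
  B2: | IN={c:4; rest ⊤} | OUT={c:4, e:2; rest ⊤}
  B3: | IN={c:4, e:2; rest ⊤} | OUT={c:4, e:2; rest ⊤}
  B4: | IN={c:4, e:2; rest ⊤} | OUT={a:6, e:2; rest ⊤}
  B5: | IN={a:6, e:2; rest ⊤} | OUT={a:6, c:-4, e:2; rest ⊤}

Merge at B4: IN[B4] = OUT[B3] = {a: ⊤, b: ⊤, c: 4, d: ⊤, e: 2, f: ⊤}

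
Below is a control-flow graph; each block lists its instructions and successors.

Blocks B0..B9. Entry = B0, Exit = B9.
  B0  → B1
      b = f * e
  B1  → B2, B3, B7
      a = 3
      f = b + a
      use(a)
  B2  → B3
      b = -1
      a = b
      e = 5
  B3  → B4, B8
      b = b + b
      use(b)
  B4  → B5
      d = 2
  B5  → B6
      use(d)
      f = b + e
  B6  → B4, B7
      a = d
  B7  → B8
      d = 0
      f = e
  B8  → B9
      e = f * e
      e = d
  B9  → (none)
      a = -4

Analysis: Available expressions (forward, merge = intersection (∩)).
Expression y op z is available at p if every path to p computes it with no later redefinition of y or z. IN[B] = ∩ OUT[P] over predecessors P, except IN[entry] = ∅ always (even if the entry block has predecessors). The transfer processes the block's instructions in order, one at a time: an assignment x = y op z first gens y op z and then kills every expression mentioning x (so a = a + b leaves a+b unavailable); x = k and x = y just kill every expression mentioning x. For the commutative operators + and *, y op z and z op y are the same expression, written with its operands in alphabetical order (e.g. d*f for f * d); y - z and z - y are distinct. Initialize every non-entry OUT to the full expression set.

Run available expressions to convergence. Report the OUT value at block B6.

Converged values:
  B0: | IN={} | OUT={e*f}
  B1: | IN={e*f} | OUT={a+b}
  B2: | IN={a+b} | OUT={}
  B3: | IN={} | OUT={}
  B4: | IN={} | OUT={}
  B5: | IN={} | OUT={b+e}
  B6: | IN={b+e} | OUT={b+e}
  B7: | IN={} | OUT={}
  B8: | IN={} | OUT={}
  B9: | IN={} | OUT={}

Merge at B6: IN[B6] = OUT[B5] = {b+e}
Applying B6's transfer function to that IN value gives OUT[B6] (row B6 above).

Answer: {b+e}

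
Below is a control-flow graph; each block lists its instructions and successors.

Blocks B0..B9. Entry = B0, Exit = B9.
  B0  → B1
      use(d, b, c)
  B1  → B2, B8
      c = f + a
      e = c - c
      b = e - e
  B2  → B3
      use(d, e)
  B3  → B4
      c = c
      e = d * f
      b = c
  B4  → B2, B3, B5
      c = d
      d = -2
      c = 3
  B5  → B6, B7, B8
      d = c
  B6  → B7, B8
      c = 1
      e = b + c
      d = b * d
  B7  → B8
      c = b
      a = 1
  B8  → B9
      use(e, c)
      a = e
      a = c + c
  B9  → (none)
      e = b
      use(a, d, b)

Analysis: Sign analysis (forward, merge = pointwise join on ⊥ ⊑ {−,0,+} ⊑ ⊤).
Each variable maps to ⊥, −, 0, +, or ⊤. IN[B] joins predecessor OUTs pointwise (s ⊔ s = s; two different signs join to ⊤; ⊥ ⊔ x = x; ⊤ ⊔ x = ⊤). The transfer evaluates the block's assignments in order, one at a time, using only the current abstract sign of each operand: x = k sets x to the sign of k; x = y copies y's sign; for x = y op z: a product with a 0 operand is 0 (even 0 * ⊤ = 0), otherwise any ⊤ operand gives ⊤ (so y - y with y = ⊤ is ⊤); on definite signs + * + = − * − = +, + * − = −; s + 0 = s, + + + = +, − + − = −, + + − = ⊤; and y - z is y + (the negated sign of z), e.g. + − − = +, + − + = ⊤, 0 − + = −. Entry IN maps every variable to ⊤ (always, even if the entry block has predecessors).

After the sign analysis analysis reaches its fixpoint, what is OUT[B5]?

Answer: {a: ⊤, b: ⊤, c: +, d: +, e: ⊤, f: ⊤}

Working:
Converged values:
  B0: | IN=(all ⊤) | OUT=(all ⊤)
  B1: | IN=(all ⊤) | OUT=(all ⊤)
  B2: | IN=(all ⊤) | OUT=(all ⊤)
  B3: | IN=(all ⊤) | OUT=(all ⊤)
  B4: | IN=(all ⊤) | OUT={c:+, d:-; rest ⊤}
  B5: | IN={c:+, d:-; rest ⊤} | OUT={c:+, d:+; rest ⊤}
  B6: | IN={c:+, d:+; rest ⊤} | OUT={c:+; rest ⊤}
  B7: | IN={c:+; rest ⊤} | OUT={a:+; rest ⊤}
  B8: | IN=(all ⊤) | OUT=(all ⊤)
  B9: | IN=(all ⊤) | OUT=(all ⊤)

Merge at B5: IN[B5] = OUT[B4] = {a: ⊤, b: ⊤, c: +, d: -, e: ⊤, f: ⊤}
Applying B5's transfer function to that IN value gives OUT[B5] (row B5 above).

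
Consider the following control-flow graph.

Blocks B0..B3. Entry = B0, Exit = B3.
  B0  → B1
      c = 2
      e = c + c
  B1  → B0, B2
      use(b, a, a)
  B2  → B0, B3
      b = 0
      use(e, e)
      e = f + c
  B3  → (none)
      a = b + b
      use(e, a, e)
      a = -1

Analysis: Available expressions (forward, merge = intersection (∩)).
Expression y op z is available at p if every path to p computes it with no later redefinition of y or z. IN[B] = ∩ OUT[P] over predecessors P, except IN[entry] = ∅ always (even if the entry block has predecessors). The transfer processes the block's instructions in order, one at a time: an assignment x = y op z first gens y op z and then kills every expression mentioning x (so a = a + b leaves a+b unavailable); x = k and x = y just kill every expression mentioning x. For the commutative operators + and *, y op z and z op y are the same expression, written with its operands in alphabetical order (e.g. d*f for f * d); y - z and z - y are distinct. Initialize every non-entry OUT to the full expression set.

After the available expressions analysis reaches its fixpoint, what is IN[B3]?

Fixpoint table:
  B0:  IN={}  OUT={c+c}
  B1:  IN={c+c}  OUT={c+c}
  B2:  IN={c+c}  OUT={c+c, c+f}
  B3:  IN={c+c, c+f}  OUT={b+b, c+c, c+f}

Merge at B3: IN[B3] = OUT[B2] = {c+c, c+f}

Answer: {c+c, c+f}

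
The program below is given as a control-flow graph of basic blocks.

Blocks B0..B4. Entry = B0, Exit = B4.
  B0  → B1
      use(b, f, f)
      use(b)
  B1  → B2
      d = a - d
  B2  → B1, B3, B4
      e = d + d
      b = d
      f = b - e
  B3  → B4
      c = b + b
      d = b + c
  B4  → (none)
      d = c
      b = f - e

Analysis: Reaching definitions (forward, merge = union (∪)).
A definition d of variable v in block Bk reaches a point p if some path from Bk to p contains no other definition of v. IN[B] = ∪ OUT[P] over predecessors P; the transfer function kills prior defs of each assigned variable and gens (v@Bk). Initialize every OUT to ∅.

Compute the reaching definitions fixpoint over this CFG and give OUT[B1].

Per-block solution:
  B0: | IN={} | OUT={}
  B1: | IN={b@B2, d@B1, e@B2, f@B2} | OUT={b@B2, d@B1, e@B2, f@B2}
  B2: | IN={b@B2, d@B1, e@B2, f@B2} | OUT={b@B2, d@B1, e@B2, f@B2}
  B3: | IN={b@B2, d@B1, e@B2, f@B2} | OUT={b@B2, c@B3, d@B3, e@B2, f@B2}
  B4: | IN={b@B2, c@B3, d@B1, d@B3, e@B2, f@B2} | OUT={b@B4, c@B3, d@B4, e@B2, f@B2}

Merge at B1: IN[B1] = OUT[B0] ⊔ OUT[B2] = {b@B2, d@B1, e@B2, f@B2}
Applying B1's transfer function to that IN value gives OUT[B1] (row B1 above).

Answer: {b@B2, d@B1, e@B2, f@B2}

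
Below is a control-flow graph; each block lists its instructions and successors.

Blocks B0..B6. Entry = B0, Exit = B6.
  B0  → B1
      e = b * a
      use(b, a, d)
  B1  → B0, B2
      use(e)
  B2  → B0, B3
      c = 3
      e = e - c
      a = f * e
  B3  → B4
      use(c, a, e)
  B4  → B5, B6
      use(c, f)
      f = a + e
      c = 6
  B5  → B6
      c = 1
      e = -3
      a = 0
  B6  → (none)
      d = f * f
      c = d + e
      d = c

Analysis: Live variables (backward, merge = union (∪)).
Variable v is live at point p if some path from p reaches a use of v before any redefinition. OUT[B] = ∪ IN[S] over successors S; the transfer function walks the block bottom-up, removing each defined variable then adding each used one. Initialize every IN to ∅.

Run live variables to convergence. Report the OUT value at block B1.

Answer: {a, b, d, e, f}

Derivation:
Converged values:
  B0:   IN={a, b, d, f}   OUT={a, b, d, e, f}
  B1:   IN={a, b, d, e, f}   OUT={a, b, d, e, f}
  B2:   IN={b, d, e, f}   OUT={a, b, c, d, e, f}
  B3:   IN={a, c, e, f}   OUT={a, c, e, f}
  B4:   IN={a, c, e, f}   OUT={e, f}
  B5:   IN={f}   OUT={e, f}
  B6:   IN={e, f}   OUT={}

Merge at B1: OUT[B1] = IN[B0] ⊔ IN[B2] = {a, b, d, e, f}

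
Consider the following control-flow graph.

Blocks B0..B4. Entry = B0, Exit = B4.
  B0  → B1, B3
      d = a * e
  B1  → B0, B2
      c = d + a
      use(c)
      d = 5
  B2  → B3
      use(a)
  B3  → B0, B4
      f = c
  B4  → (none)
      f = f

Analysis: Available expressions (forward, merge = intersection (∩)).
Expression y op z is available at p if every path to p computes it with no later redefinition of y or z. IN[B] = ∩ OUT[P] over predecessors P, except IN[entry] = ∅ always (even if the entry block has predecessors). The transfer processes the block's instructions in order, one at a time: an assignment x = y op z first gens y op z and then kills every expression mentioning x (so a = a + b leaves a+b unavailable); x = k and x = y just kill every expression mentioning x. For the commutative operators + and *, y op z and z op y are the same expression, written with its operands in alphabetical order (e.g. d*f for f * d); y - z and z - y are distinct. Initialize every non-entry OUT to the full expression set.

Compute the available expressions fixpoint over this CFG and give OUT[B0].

Fixpoint table:
  B0: | IN={} | OUT={a*e}
  B1: | IN={a*e} | OUT={a*e}
  B2: | IN={a*e} | OUT={a*e}
  B3: | IN={a*e} | OUT={a*e}
  B4: | IN={a*e} | OUT={a*e}

Merge at B0 (entry node, so the boundary value {} is joined with the incoming edge(s)): IN[B0] = {} ∩ OUT[B1] ∩ OUT[B3] = {}
Applying B0's transfer function to that IN value gives OUT[B0] (row B0 above).

Answer: {a*e}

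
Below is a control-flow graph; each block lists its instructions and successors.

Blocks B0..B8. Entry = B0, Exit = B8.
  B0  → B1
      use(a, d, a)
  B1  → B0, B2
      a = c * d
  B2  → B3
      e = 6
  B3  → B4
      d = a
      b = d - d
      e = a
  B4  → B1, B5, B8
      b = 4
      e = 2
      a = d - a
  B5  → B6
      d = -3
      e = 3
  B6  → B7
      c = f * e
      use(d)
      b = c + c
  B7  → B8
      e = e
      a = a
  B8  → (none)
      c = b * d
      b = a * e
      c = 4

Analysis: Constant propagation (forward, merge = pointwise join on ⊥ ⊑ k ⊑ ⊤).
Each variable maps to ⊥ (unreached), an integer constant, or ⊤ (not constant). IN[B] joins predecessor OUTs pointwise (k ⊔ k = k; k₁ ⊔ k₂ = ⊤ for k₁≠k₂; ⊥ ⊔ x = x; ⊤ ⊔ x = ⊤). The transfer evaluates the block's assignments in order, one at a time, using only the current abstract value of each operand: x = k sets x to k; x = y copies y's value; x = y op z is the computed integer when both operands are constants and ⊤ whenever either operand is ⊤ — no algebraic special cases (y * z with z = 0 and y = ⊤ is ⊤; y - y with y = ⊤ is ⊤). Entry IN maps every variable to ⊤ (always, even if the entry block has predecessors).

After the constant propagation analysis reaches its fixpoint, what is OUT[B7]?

Converged values:
  B0: | IN=(all ⊤) | OUT=(all ⊤)
  B1: | IN=(all ⊤) | OUT=(all ⊤)
  B2: | IN=(all ⊤) | OUT={e:6; rest ⊤}
  B3: | IN={e:6; rest ⊤} | OUT=(all ⊤)
  B4: | IN=(all ⊤) | OUT={b:4, e:2; rest ⊤}
  B5: | IN={b:4, e:2; rest ⊤} | OUT={b:4, d:-3, e:3; rest ⊤}
  B6: | IN={b:4, d:-3, e:3; rest ⊤} | OUT={d:-3, e:3; rest ⊤}
  B7: | IN={d:-3, e:3; rest ⊤} | OUT={d:-3, e:3; rest ⊤}
  B8: | IN=(all ⊤) | OUT={c:4; rest ⊤}

Merge at B7: IN[B7] = OUT[B6] = {a: ⊤, b: ⊤, c: ⊤, d: -3, e: 3, f: ⊤}
Applying B7's transfer function to that IN value gives OUT[B7] (row B7 above).

Answer: {a: ⊤, b: ⊤, c: ⊤, d: -3, e: 3, f: ⊤}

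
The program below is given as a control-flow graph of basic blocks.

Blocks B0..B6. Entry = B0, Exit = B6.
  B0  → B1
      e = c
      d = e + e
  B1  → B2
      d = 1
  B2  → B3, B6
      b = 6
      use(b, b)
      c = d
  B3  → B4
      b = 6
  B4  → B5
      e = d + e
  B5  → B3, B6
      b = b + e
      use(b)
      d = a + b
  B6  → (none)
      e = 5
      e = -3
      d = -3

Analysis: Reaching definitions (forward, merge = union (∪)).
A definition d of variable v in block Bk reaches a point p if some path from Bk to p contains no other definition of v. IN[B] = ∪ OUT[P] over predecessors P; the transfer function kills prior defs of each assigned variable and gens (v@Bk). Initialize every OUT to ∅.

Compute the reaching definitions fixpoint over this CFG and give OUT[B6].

Answer: {b@B2, b@B5, c@B2, d@B6, e@B6}

Derivation:
Per-block solution:
  B0: | IN={} | OUT={d@B0, e@B0}
  B1: | IN={d@B0, e@B0} | OUT={d@B1, e@B0}
  B2: | IN={d@B1, e@B0} | OUT={b@B2, c@B2, d@B1, e@B0}
  B3: | IN={b@B2, b@B5, c@B2, d@B1, d@B5, e@B0, e@B4} | OUT={b@B3, c@B2, d@B1, d@B5, e@B0, e@B4}
  B4: | IN={b@B3, c@B2, d@B1, d@B5, e@B0, e@B4} | OUT={b@B3, c@B2, d@B1, d@B5, e@B4}
  B5: | IN={b@B3, c@B2, d@B1, d@B5, e@B4} | OUT={b@B5, c@B2, d@B5, e@B4}
  B6: | IN={b@B2, b@B5, c@B2, d@B1, d@B5, e@B0, e@B4} | OUT={b@B2, b@B5, c@B2, d@B6, e@B6}

Merge at B6: IN[B6] = OUT[B2] ⊔ OUT[B5] = {b@B2, b@B5, c@B2, d@B1, d@B5, e@B0, e@B4}
Applying B6's transfer function to that IN value gives OUT[B6] (row B6 above).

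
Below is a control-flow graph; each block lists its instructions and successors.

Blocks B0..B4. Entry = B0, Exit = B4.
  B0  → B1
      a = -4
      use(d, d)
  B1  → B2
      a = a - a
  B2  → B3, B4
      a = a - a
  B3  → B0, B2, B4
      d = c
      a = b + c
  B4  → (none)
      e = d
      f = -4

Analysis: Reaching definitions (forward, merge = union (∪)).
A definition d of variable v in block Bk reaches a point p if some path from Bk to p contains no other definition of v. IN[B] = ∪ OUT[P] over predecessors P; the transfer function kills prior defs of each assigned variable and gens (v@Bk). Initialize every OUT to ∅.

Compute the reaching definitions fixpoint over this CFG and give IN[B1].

Per-block solution:
  B0:  IN={a@B3, d@B3}  OUT={a@B0, d@B3}
  B1:  IN={a@B0, d@B3}  OUT={a@B1, d@B3}
  B2:  IN={a@B1, a@B3, d@B3}  OUT={a@B2, d@B3}
  B3:  IN={a@B2, d@B3}  OUT={a@B3, d@B3}
  B4:  IN={a@B2, a@B3, d@B3}  OUT={a@B2, a@B3, d@B3, e@B4, f@B4}

Merge at B1: IN[B1] = OUT[B0] = {a@B0, d@B3}

Answer: {a@B0, d@B3}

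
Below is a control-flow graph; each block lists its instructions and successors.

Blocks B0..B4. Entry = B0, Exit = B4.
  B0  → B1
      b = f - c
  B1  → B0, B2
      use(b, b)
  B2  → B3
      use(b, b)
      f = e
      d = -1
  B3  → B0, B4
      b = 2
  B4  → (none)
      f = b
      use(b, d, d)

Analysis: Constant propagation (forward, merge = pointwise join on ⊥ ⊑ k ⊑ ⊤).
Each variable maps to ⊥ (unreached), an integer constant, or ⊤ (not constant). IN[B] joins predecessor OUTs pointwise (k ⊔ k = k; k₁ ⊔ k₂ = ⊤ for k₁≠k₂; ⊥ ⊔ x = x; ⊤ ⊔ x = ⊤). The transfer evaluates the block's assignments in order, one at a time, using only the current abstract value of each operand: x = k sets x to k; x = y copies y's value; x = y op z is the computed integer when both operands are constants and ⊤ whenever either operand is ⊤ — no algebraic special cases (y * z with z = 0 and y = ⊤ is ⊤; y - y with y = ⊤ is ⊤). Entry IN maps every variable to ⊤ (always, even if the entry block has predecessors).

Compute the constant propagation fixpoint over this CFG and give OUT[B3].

Answer: {a: ⊤, b: 2, c: ⊤, d: -1, e: ⊤, f: ⊤}

Trace:
Converged values:
  B0:   IN=(all ⊤)   OUT=(all ⊤)
  B1:   IN=(all ⊤)   OUT=(all ⊤)
  B2:   IN=(all ⊤)   OUT={d:-1; rest ⊤}
  B3:   IN={d:-1; rest ⊤}   OUT={b:2, d:-1; rest ⊤}
  B4:   IN={b:2, d:-1; rest ⊤}   OUT={b:2, d:-1, f:2; rest ⊤}

Merge at B3: IN[B3] = OUT[B2] = {a: ⊤, b: ⊤, c: ⊤, d: -1, e: ⊤, f: ⊤}
Applying B3's transfer function to that IN value gives OUT[B3] (row B3 above).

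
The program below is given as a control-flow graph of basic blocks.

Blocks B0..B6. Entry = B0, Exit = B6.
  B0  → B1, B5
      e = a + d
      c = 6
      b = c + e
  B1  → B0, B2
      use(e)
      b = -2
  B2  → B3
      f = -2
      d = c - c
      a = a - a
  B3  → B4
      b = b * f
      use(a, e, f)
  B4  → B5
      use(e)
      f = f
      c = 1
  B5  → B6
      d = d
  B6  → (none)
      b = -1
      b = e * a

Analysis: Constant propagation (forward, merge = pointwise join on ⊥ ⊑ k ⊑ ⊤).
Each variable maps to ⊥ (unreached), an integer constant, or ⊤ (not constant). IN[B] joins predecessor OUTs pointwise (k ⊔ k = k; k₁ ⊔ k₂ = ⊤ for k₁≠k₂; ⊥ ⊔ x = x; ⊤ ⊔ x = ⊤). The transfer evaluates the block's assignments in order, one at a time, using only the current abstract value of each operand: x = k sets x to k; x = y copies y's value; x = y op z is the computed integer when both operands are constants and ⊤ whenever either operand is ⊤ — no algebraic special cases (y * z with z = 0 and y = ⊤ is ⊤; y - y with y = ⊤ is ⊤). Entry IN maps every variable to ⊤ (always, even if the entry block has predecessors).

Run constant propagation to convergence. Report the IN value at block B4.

Answer: {a: ⊤, b: 4, c: 6, d: 0, e: ⊤, f: -2}

Working:
Per-block solution:
  B0: | IN=(all ⊤) | OUT={c:6; rest ⊤}
  B1: | IN={c:6; rest ⊤} | OUT={b:-2, c:6; rest ⊤}
  B2: | IN={b:-2, c:6; rest ⊤} | OUT={b:-2, c:6, d:0, f:-2; rest ⊤}
  B3: | IN={b:-2, c:6, d:0, f:-2; rest ⊤} | OUT={b:4, c:6, d:0, f:-2; rest ⊤}
  B4: | IN={b:4, c:6, d:0, f:-2; rest ⊤} | OUT={b:4, c:1, d:0, f:-2; rest ⊤}
  B5: | IN=(all ⊤) | OUT=(all ⊤)
  B6: | IN=(all ⊤) | OUT=(all ⊤)

Merge at B4: IN[B4] = OUT[B3] = {a: ⊤, b: 4, c: 6, d: 0, e: ⊤, f: -2}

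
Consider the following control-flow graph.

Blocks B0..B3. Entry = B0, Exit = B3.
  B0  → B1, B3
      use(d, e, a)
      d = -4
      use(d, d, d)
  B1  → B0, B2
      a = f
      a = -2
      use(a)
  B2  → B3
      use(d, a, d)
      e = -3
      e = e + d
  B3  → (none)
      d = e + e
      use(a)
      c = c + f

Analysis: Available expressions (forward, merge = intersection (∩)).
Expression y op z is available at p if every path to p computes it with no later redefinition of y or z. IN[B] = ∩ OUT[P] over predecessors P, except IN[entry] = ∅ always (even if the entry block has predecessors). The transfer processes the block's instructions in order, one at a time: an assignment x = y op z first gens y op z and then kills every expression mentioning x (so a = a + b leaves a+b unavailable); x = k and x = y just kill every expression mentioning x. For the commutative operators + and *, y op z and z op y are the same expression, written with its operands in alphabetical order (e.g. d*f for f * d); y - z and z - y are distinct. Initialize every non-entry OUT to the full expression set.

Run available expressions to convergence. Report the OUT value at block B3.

Per-block solution:
  B0:   IN={}   OUT={}
  B1:   IN={}   OUT={}
  B2:   IN={}   OUT={}
  B3:   IN={}   OUT={e+e}

Merge at B3: IN[B3] = OUT[B0] ∩ OUT[B2] = {}
Applying B3's transfer function to that IN value gives OUT[B3] (row B3 above).

Answer: {e+e}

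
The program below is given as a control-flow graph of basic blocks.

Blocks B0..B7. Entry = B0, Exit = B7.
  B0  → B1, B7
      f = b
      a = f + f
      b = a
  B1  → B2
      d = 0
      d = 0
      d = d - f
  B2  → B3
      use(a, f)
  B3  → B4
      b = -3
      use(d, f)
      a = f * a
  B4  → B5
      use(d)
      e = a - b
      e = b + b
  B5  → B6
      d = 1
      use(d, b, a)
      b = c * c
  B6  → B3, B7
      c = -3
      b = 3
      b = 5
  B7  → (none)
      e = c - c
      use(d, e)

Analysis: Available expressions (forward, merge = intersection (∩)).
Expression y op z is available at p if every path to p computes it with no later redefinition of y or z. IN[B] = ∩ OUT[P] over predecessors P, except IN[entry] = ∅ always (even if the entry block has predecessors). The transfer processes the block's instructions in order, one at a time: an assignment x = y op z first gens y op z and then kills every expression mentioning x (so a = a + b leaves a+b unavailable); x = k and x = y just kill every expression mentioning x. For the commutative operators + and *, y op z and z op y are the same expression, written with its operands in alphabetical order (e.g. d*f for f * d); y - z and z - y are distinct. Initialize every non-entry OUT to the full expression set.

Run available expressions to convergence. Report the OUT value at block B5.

Answer: {c*c, f+f}

Working:
Converged values:
  B0: | IN={} | OUT={f+f}
  B1: | IN={f+f} | OUT={f+f}
  B2: | IN={f+f} | OUT={f+f}
  B3: | IN={f+f} | OUT={f+f}
  B4: | IN={f+f} | OUT={a-b, b+b, f+f}
  B5: | IN={a-b, b+b, f+f} | OUT={c*c, f+f}
  B6: | IN={c*c, f+f} | OUT={f+f}
  B7: | IN={f+f} | OUT={c-c, f+f}

Merge at B5: IN[B5] = OUT[B4] = {a-b, b+b, f+f}
Applying B5's transfer function to that IN value gives OUT[B5] (row B5 above).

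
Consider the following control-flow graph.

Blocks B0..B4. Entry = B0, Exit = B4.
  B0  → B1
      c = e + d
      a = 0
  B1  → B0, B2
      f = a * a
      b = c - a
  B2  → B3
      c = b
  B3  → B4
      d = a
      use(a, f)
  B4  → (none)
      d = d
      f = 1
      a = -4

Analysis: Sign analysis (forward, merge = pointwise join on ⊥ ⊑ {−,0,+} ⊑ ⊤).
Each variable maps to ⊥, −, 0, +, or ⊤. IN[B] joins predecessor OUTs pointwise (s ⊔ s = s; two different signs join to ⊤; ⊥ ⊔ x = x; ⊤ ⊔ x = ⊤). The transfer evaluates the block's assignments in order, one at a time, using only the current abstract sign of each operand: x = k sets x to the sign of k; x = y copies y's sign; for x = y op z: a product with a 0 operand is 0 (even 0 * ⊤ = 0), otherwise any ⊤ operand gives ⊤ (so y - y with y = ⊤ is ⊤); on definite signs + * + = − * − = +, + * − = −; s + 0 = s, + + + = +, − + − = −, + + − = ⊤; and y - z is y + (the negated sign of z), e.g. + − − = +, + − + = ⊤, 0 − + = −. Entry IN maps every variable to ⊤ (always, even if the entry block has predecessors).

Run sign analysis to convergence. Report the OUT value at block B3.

Answer: {a: 0, b: ⊤, c: ⊤, d: 0, e: ⊤, f: 0}

Trace:
Converged values:
  B0:   IN=(all ⊤)   OUT={a:0; rest ⊤}
  B1:   IN={a:0; rest ⊤}   OUT={a:0, f:0; rest ⊤}
  B2:   IN={a:0, f:0; rest ⊤}   OUT={a:0, f:0; rest ⊤}
  B3:   IN={a:0, f:0; rest ⊤}   OUT={a:0, d:0, f:0; rest ⊤}
  B4:   IN={a:0, d:0, f:0; rest ⊤}   OUT={a:-, d:0, f:+; rest ⊤}

Merge at B3: IN[B3] = OUT[B2] = {a: 0, b: ⊤, c: ⊤, d: ⊤, e: ⊤, f: 0}
Applying B3's transfer function to that IN value gives OUT[B3] (row B3 above).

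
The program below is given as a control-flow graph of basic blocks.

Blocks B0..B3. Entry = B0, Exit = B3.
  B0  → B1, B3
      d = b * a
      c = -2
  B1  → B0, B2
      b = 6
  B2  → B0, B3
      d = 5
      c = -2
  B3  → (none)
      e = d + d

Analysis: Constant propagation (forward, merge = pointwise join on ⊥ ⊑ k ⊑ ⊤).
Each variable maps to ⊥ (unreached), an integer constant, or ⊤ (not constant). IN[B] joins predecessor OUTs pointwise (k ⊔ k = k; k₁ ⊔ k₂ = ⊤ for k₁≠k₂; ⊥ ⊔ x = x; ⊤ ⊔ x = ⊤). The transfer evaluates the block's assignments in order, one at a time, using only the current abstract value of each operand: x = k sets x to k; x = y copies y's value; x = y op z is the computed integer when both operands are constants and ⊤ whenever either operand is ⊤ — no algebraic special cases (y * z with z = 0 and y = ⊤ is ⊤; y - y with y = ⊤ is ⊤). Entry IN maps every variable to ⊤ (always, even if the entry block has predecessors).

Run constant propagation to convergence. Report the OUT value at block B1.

Per-block solution:
  B0:  IN=(all ⊤)  OUT={c:-2; rest ⊤}
  B1:  IN={c:-2; rest ⊤}  OUT={b:6, c:-2; rest ⊤}
  B2:  IN={b:6, c:-2; rest ⊤}  OUT={b:6, c:-2, d:5; rest ⊤}
  B3:  IN={c:-2; rest ⊤}  OUT={c:-2; rest ⊤}

Merge at B1: IN[B1] = OUT[B0] = {a: ⊤, b: ⊤, c: -2, d: ⊤, e: ⊤, f: ⊤}
Applying B1's transfer function to that IN value gives OUT[B1] (row B1 above).

Answer: {a: ⊤, b: 6, c: -2, d: ⊤, e: ⊤, f: ⊤}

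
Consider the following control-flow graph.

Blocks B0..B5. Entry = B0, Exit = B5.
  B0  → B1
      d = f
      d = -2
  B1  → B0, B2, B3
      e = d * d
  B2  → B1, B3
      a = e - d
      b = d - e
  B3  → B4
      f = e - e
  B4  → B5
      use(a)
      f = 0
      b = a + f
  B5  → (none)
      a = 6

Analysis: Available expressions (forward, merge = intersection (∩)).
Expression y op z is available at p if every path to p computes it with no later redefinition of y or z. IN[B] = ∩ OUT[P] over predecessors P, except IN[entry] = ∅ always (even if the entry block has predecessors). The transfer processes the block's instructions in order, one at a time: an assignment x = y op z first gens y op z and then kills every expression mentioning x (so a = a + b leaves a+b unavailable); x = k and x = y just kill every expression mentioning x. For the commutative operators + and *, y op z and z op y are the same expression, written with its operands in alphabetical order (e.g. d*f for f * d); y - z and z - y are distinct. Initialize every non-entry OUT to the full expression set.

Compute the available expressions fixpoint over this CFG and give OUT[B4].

Converged values:
  B0:   IN={}   OUT={}
  B1:   IN={}   OUT={d*d}
  B2:   IN={d*d}   OUT={d*d, d-e, e-d}
  B3:   IN={d*d}   OUT={d*d, e-e}
  B4:   IN={d*d, e-e}   OUT={a+f, d*d, e-e}
  B5:   IN={a+f, d*d, e-e}   OUT={d*d, e-e}

Merge at B4: IN[B4] = OUT[B3] = {d*d, e-e}
Applying B4's transfer function to that IN value gives OUT[B4] (row B4 above).

Answer: {a+f, d*d, e-e}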